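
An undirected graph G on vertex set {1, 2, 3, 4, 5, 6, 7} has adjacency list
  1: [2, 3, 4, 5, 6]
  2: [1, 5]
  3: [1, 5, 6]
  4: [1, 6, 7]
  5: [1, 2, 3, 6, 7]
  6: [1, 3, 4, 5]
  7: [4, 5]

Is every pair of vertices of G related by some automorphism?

Vertex 6 is the only vertex of degree 4, so every automorphism fixes it; G is not vertex-transitive.

No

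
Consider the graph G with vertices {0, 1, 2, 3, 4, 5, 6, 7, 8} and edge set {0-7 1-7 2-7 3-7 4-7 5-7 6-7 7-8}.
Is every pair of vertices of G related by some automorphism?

Vertex 7 is the only vertex of degree 8, so every automorphism fixes it; G is not vertex-transitive.

No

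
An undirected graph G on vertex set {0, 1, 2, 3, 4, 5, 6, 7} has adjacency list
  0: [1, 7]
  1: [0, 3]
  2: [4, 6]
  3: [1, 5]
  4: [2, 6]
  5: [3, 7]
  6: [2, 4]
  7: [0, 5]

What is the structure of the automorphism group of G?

G has two connected components, {0, 1, 3, 5, 7} and {2, 4, 6}; each is 2-regular, so G = C_5 ⊔ C_3. No automorphism exchanges components of different sizes, hence Aut(G) is the direct product D_5 × D_3, order 60.

D_5 × D_3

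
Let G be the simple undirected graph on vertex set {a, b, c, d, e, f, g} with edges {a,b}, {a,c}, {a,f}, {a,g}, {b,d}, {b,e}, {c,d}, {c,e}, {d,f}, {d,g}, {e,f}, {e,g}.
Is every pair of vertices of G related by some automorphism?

No

Automorphisms preserve degree, but G has vertices of degree 3 and vertices of degree 4; no automorphism maps one to the other, so G is not vertex-transitive.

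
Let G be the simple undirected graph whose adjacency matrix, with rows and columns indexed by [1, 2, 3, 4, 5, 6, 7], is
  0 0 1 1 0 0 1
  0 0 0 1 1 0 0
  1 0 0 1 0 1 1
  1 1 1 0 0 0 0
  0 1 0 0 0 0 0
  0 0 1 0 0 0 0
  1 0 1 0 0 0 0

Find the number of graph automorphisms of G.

1

The degree sequence is [3, 2, 4, 3, 1, 1, 2]. Checking the degree-preserving permutations of the vertex set shows that none except the identity preserves every edge, so Aut(G) is trivial.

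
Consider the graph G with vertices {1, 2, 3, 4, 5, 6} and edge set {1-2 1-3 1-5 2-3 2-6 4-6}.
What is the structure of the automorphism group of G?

Degrees alone do not determine every vertex (e.g. 1 and 2 both have degree 3), but their neighbour-degree multisets differ: N(1) has degrees [1, 2, 3] while N(2) has degrees [2, 2, 3]. Repeating this refinement separates all vertices, so the only automorphism is the identity.

{e}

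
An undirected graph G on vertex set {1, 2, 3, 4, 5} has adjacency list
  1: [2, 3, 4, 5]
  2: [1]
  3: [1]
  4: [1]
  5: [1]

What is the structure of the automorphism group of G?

Vertex 1 has degree 4 and every other vertex has degree 1, so G is the star K_{1,4} with centre 1. The 4 leaves are pairwise interchangeable while the centre is fixed, giving Aut(G) = S_4.

the symmetric group on 4 letters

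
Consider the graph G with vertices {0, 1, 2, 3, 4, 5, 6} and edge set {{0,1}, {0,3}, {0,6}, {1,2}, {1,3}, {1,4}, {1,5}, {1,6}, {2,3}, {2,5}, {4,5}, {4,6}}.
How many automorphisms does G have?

12

Vertex 1 is the unique vertex of degree 6; the remaining 6 vertices each have degree 3 and induce a cycle, so G is the wheel on 7 vertices with hub 1. With the hub fixed, the remaining symmetry is that of the rim cycle C_6, giving the dihedral group D_6.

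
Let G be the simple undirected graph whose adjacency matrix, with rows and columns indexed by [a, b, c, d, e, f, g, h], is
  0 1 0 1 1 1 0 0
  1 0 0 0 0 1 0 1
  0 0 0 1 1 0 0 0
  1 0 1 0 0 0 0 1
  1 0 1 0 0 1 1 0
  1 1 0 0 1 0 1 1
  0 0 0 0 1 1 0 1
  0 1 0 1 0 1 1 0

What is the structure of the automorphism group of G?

The degree sequence is [4, 3, 2, 3, 4, 5, 3, 4]. Checking the degree-preserving permutations of the vertex set shows that none except the identity preserves every edge, so Aut(G) is trivial.

1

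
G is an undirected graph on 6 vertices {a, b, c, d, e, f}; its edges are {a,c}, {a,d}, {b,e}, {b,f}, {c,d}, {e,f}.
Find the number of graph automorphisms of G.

72

G has two connected components, {b, e, f} and {a, c, d}; each is 2-regular, so G = C_3 ⊔ C_3. With two isomorphic components, Aut(G) = Aut(C_3) ≀ S_2 = (D_3 × D_3) ⋊ Z_2: permute each cycle by D_3, then optionally swap the two cycles. Order 2·(2·3)² = 72.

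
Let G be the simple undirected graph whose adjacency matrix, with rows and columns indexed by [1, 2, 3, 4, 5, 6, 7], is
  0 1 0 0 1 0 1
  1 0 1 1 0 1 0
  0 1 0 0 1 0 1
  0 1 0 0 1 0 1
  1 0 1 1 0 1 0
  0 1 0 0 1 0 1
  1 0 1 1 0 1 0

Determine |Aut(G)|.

The vertices split by degree into {2, 5, 7} (degree 4) and {1, 3, 4, 6} (degree 3); every edge runs between the two parts, so G is the complete bipartite graph K_{3,4}. The parts have unequal sizes, so no automorphism swaps them; each part is permuted independently, giving S_4 × S_3 of order 4!·3! = 144.

144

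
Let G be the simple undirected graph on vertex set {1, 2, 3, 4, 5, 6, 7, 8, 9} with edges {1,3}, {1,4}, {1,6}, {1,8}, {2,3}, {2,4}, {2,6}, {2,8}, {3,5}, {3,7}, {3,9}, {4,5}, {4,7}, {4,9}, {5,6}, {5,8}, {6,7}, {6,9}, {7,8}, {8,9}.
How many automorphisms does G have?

2880

The vertices split by degree into {3, 4, 6, 8} (degree 5) and {1, 2, 5, 7, 9} (degree 4); every edge runs between the two parts, so G is the complete bipartite graph K_{4,5}. The parts have unequal sizes, so no automorphism swaps them; each part is permuted independently, giving S_4 × S_5 of order 4!·5! = 2880.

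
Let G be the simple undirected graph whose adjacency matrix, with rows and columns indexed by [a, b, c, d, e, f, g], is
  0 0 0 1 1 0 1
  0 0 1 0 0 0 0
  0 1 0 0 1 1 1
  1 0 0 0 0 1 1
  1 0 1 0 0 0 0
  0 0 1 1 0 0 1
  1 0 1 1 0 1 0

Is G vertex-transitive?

No

Vertex b is the only vertex of degree 1, so every automorphism fixes it; G is not vertex-transitive.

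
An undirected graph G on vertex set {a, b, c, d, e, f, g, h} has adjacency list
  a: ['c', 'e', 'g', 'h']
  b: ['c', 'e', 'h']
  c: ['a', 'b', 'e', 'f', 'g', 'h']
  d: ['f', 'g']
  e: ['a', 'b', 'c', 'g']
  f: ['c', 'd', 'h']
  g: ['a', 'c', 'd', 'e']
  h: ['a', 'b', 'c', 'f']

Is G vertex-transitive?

Vertex c is the only vertex of degree 6, so every automorphism fixes it; G is not vertex-transitive.

No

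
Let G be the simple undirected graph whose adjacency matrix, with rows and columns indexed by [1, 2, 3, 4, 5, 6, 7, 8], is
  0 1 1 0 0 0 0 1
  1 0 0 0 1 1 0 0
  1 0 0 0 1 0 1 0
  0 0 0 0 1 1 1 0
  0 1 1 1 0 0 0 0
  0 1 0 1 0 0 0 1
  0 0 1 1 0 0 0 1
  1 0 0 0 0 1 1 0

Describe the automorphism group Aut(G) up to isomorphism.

G is 3-regular and bipartite on 2^3 = 8 vertices with girth 4; it is the hypercube graph Q_3. The symmetry group of the 3-cube is the hyperoctahedral group B_3 = Z_2 ≀ S_3, of order 2^3·3! = 48.

the hyperoctahedral group B_3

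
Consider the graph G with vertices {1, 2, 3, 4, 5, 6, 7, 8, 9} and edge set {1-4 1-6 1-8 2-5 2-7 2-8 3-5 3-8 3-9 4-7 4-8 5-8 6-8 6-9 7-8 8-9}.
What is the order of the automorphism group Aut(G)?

16

Vertex 8 is the unique vertex of degree 8; the remaining 8 vertices each have degree 3 and induce a cycle, so G is the wheel on 9 vertices with hub 8. With the hub fixed, the remaining symmetry is that of the rim cycle C_8, giving the dihedral group D_8.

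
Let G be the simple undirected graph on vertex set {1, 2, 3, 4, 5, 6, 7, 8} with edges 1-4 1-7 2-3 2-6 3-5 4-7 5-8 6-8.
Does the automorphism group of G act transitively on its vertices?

G has two connected components, {2, 3, 5, 6, 8} and {1, 4, 7}; each is 2-regular, so G = C_5 ⊔ C_3. The orbit of 1 under Aut(G) is {1, 4, 7}, which does not contain 2, so G is not vertex-transitive.

No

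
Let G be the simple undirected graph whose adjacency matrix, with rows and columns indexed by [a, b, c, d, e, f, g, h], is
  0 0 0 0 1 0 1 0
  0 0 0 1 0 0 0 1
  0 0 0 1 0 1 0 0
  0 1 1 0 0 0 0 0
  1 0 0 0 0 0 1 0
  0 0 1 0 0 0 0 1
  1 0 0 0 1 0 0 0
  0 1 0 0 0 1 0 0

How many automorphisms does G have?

60

G has two connected components, {b, c, d, f, h} and {a, e, g}; each is 2-regular, so G = C_5 ⊔ C_3. The components are non-isomorphic (different sizes), so Aut(G) = Aut(C_5) × Aut(C_3) = D_5 × D_3 of order 10·6 = 60.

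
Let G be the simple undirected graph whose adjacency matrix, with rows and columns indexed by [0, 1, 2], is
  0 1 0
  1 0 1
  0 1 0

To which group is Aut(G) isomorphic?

The degree sequence is [1, 2, 1]; the two degree-1 vertices 0 and 2 are the ends of a path, so G = P_3. A path has exactly one nontrivial symmetry — reversal — giving Aut(G) of order 2.

Z_2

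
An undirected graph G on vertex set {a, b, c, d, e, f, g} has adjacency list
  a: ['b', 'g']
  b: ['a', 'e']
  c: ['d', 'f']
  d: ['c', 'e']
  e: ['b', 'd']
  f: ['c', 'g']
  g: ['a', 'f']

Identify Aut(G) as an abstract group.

Every vertex has degree 2 and the graph is connected, so G is the 7-cycle C_7. C_7 has 7 rotations and 7 reflections, so Aut(C_7) ≅ D_7 of order 14.

the dihedral group of order 14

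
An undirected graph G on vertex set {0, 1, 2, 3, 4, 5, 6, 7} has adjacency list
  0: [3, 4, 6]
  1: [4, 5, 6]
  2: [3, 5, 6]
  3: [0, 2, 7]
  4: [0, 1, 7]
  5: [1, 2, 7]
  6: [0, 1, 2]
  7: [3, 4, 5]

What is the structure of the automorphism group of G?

G is 3-regular and bipartite on 2^3 = 8 vertices with girth 4; it is the hypercube graph Q_3. Aut(Q_3) consists of the signed permutations of the 3 coordinate axes: 3! permutations times 2^3 sign flips, so |Aut| = 2^3·3! = 48.

the hyperoctahedral group B_3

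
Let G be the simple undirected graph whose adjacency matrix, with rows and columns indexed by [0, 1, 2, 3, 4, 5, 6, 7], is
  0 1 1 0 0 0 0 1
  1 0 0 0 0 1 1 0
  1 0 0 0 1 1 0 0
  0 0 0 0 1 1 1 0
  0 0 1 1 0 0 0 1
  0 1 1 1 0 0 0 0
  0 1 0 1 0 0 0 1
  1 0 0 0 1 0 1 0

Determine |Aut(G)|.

48

G is 3-regular and bipartite on 2^3 = 8 vertices with girth 4; it is the hypercube graph Q_3. Aut(Q_3) consists of the signed permutations of the 3 coordinate axes: 3! permutations times 2^3 sign flips, so |Aut| = 2^3·3! = 48.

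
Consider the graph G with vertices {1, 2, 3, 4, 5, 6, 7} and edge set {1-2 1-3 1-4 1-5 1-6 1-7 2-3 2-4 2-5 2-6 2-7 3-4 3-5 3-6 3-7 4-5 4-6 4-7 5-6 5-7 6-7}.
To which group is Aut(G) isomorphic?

S_7

All 7 vertices are pairwise adjacent: G = K_7. Any permutation of the 7 vertices preserves K_7, so Aut(K_7) = S_7 of order 7! = 5040.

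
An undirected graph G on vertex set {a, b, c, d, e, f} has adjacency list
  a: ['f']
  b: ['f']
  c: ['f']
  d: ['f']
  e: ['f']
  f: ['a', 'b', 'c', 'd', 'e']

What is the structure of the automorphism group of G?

Vertex f has degree 5 and every other vertex has degree 1, so G is the star K_{1,5} with centre f. Any automorphism fixes the centre and permutes the 5 leaves freely, so Aut(G) ≅ S_5 of order 5! = 120.

the symmetric group on 5 letters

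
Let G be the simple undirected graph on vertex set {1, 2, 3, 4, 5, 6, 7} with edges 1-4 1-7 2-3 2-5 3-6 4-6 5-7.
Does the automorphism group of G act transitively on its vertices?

Every vertex has degree 2 and the graph is connected, so G is the 7-cycle C_7. The automorphisms of the 7-cycle are exactly the symmetries of a regular 7-gon: the dihedral group D_7, |D_7| = 14. Under this action every vertex can be carried to every other, so G is vertex-transitive.

Yes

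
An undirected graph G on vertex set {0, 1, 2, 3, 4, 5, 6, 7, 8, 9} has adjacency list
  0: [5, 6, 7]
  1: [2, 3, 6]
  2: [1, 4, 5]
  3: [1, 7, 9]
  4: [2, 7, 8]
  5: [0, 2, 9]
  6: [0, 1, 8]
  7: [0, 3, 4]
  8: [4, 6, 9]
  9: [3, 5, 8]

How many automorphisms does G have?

G is 3-regular on 10 vertices with no triangles and no 4-cycles (girth 5): this is the Petersen graph. Viewing the Petersen graph as the Kneser graph K(5,2) — vertices are 2-subsets of {1,…,5}, edges join disjoint pairs — its automorphisms are exactly the permutations of the 5-element set, so Aut ≅ S_5 of order 120.

120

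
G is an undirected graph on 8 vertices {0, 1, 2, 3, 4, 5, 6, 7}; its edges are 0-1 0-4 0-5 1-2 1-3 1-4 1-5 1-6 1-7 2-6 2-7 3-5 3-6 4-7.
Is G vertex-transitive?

No

Vertex 1 is the only vertex of degree 7, so every automorphism fixes it; G is not vertex-transitive.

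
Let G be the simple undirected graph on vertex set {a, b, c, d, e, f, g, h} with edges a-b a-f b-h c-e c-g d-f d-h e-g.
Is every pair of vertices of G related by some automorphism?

G has two connected components, {a, b, d, f, h} and {c, e, g}; each is 2-regular, so G = C_5 ⊔ C_3. The orbit of a under Aut(G) is {a, b, d, f, h}, which does not contain c, so G is not vertex-transitive.

No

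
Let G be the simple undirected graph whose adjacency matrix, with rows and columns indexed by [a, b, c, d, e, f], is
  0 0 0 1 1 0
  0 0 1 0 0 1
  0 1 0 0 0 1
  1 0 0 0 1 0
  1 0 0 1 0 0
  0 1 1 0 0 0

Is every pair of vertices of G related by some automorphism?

Yes

G has two connected components, {a, d, e} and {b, c, f}; each is 2-regular, so G = C_3 ⊔ C_3. Aut of a disjoint union of two copies of C_3 is the wreath product D_3 ≀ Z_2, of order 2·6² = 72. This group acts transitively on the 6 vertices.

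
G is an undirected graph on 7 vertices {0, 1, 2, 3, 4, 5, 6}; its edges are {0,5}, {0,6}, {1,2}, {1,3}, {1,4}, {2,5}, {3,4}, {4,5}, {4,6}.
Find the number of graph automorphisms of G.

1

The degree sequence is [2, 3, 2, 2, 4, 3, 2]. Checking the degree-preserving permutations of the vertex set shows that none except the identity preserves every edge, so Aut(G) is trivial.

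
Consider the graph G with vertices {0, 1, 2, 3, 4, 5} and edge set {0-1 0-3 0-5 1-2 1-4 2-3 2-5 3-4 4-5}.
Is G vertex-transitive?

G is 3-regular and bipartite with parts {0, 2, 4} and {1, 3, 5} (each part is independent and every cross-pair is an edge), so G = K_{3,3}. Aut(K_{3,3}) is the wreath product S_3 ≀ Z_2: permute within each part, then optionally swap the parts; |Aut| = 2·(3!)² = 72. Under this action every vertex can be carried to every other, so G is vertex-transitive.

Yes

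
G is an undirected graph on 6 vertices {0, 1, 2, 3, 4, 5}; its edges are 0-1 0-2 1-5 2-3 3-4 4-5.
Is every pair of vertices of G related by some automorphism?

Every vertex has degree 2 and the graph is connected, so G is the 6-cycle C_6. The automorphisms of the 6-cycle are exactly the symmetries of a regular 6-gon: the dihedral group D_6, |D_6| = 12. Under this action every vertex can be carried to every other, so G is vertex-transitive.

Yes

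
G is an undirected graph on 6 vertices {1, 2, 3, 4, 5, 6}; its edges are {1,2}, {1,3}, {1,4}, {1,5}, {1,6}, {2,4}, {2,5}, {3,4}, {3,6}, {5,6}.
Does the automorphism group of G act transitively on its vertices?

Vertex 1 is the only vertex of degree 5, so every automorphism fixes it; G is not vertex-transitive.

No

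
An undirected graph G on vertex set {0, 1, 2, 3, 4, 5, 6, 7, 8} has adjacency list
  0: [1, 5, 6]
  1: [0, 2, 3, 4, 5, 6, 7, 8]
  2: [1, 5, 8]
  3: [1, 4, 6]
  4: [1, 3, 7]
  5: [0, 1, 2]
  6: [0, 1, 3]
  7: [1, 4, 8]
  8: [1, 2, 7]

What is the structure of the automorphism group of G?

Vertex 1 is the unique vertex of degree 8; the remaining 8 vertices each have degree 3 and induce a cycle, so G is the wheel on 9 vertices with hub 1. Every automorphism fixes the hub and acts on the rim 8-cycle, so Aut(G) ≅ Aut(C_8) = D_8 of order 16.

the dihedral group of order 16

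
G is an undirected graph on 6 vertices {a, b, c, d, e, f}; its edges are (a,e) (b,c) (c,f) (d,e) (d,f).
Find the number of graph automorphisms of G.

2

The degree sequence is [1, 1, 2, 2, 2, 2]; the two degree-1 vertices a and b are the ends of a path, so G = P_6. A path has exactly one nontrivial symmetry — reversal — giving Aut(G) of order 2.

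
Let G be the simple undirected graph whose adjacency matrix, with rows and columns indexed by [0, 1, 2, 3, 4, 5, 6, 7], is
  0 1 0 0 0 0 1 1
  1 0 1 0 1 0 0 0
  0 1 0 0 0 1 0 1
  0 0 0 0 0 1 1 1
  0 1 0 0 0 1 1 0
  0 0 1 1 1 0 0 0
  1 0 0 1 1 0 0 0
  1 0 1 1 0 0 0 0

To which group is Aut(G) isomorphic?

Z_2^3 ⋊ S_3

G is 3-regular and bipartite on 2^3 = 8 vertices with girth 4; it is the hypercube graph Q_3. The symmetry group of the 3-cube is the hyperoctahedral group B_3 = Z_2 ≀ S_3, of order 2^3·3! = 48.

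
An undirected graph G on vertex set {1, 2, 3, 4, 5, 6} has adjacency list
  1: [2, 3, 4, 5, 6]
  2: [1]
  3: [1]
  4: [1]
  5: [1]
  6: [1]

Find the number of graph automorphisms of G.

Vertex 1 has degree 5 and every other vertex has degree 1, so G is the star K_{1,5} with centre 1. Any automorphism fixes the centre and permutes the 5 leaves freely, so Aut(G) ≅ S_5 of order 5! = 120.

120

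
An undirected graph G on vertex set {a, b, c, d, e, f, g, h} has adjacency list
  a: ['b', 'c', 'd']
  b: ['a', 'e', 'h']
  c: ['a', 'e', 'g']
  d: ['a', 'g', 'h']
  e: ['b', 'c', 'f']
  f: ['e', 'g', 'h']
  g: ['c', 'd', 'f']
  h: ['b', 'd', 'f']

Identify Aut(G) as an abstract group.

G is 3-regular and bipartite on 2^3 = 8 vertices with girth 4; it is the hypercube graph Q_3. Aut(Q_3) consists of the signed permutations of the 3 coordinate axes: 3! permutations times 2^3 sign flips, so |Aut| = 2^3·3! = 48.

the hyperoctahedral group B_3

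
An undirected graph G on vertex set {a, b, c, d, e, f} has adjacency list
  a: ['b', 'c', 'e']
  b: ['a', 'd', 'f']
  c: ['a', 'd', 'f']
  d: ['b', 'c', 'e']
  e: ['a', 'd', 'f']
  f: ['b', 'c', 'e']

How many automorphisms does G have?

72

G is 3-regular and bipartite with parts {b, c, e} and {a, d, f} (each part is independent and every cross-pair is an edge), so G = K_{3,3}. Aut(K_{3,3}) is the wreath product S_3 ≀ Z_2: permute within each part, then optionally swap the parts; |Aut| = 2·(3!)² = 72.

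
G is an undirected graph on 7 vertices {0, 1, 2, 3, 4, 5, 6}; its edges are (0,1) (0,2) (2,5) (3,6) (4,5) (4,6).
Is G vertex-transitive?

Automorphisms preserve degree, but G has vertices of degree 1 and vertices of degree 2; no automorphism maps one to the other, so G is not vertex-transitive.

No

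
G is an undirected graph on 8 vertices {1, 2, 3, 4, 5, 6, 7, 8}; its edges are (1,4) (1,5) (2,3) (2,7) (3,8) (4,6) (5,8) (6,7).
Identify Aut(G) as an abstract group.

Every vertex has degree 2 and the graph is connected, so G is the 8-cycle C_8. C_8 has 8 rotations and 8 reflections, so Aut(C_8) ≅ D_8 of order 16.

the dihedral group of order 16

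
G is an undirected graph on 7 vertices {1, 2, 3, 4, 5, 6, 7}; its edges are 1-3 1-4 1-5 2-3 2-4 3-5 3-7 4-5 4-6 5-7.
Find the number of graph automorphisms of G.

1

The degree sequence is [3, 2, 4, 4, 4, 1, 2]. Checking the degree-preserving permutations of the vertex set shows that none except the identity preserves every edge, so Aut(G) is trivial.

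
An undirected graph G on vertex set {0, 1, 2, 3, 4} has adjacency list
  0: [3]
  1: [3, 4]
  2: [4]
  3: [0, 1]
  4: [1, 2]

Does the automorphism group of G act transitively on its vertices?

Automorphisms preserve degree, but G has vertices of degree 1 and vertices of degree 2; no automorphism maps one to the other, so G is not vertex-transitive.

No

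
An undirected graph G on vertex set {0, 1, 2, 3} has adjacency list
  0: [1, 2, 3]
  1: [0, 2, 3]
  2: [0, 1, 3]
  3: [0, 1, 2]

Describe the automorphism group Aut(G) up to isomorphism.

the symmetric group on 4 letters

All 4 vertices are pairwise adjacent: G = K_4. Any permutation of the 4 vertices preserves K_4, so Aut(K_4) = S_4 of order 4! = 24.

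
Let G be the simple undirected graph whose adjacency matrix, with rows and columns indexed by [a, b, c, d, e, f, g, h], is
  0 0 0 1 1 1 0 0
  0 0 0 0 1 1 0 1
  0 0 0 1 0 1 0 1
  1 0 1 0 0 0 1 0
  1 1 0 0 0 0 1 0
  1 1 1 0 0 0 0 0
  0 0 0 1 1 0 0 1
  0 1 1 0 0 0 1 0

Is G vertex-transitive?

G is 3-regular and bipartite on 2^3 = 8 vertices with girth 4; it is the hypercube graph Q_3. Aut(Q_3) consists of the signed permutations of the 3 coordinate axes: 3! permutations times 2^3 sign flips, so |Aut| = 2^3·3! = 48. This group acts transitively on the 8 vertices.

Yes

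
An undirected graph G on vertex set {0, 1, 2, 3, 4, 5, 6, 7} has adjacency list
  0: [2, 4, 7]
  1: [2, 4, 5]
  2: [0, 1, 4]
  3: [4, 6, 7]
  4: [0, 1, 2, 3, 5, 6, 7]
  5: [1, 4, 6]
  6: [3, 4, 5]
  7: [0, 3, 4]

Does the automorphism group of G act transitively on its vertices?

No

Vertex 4 is the only vertex of degree 7, so every automorphism fixes it; G is not vertex-transitive.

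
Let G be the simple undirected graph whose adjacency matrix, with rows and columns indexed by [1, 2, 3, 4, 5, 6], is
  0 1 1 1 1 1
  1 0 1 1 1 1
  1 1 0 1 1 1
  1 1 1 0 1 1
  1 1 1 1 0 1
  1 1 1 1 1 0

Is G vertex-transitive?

Every vertex has degree 5, so G is the complete graph K_6. Any permutation of the 6 vertices preserves K_6, so Aut(K_6) = S_6 of order 6! = 720. This group acts transitively on the 6 vertices.

Yes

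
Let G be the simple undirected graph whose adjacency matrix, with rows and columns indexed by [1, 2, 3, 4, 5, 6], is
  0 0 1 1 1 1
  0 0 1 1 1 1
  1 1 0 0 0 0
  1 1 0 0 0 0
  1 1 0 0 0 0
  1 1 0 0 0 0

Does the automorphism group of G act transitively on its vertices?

Automorphisms preserve degree, but G has vertices of degree 2 and vertices of degree 4; no automorphism maps one to the other, so G is not vertex-transitive.

No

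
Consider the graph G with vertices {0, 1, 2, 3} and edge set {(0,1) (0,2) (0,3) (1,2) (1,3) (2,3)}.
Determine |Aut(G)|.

All 4 vertices are pairwise adjacent: G = K_4. Any permutation of the 4 vertices preserves K_4, so Aut(K_4) = S_4 of order 4! = 24.

24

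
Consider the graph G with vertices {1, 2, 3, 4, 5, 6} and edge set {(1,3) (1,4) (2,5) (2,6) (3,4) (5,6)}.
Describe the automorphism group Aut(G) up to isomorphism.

(D_3 × D_3) ⋊ Z_2

G has two connected components, {2, 5, 6} and {1, 3, 4}; each is 2-regular, so G = C_3 ⊔ C_3. With two isomorphic components, Aut(G) = Aut(C_3) ≀ S_2 = (D_3 × D_3) ⋊ Z_2: permute each cycle by D_3, then optionally swap the two cycles. Order 2·(2·3)² = 72.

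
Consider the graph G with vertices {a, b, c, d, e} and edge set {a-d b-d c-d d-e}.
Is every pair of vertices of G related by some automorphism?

No

Vertex d is the only vertex of degree 4, so every automorphism fixes it; G is not vertex-transitive.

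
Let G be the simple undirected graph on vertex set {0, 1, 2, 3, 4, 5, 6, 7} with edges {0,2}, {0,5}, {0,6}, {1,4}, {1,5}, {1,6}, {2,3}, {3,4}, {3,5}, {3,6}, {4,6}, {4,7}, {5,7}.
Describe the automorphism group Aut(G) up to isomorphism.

the trivial group

Degrees alone do not determine every vertex (e.g. 0 and 1 both have degree 3), but their neighbour-degree multisets differ: N(0) has degrees [2, 4, 4] while N(1) has degrees [4, 4, 4]. Repeating this refinement separates all vertices, so the only automorphism is the identity.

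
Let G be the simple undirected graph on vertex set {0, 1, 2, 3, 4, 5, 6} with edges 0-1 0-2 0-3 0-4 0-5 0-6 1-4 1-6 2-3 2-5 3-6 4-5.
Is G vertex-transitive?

No

Vertex 0 is the only vertex of degree 6, so every automorphism fixes it; G is not vertex-transitive.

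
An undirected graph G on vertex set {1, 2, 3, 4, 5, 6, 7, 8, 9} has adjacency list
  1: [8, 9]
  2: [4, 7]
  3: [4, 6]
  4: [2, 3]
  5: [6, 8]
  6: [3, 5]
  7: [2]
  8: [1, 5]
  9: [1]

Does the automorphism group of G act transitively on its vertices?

Automorphisms preserve degree, but G has vertices of degree 1 and vertices of degree 2; no automorphism maps one to the other, so G is not vertex-transitive.

No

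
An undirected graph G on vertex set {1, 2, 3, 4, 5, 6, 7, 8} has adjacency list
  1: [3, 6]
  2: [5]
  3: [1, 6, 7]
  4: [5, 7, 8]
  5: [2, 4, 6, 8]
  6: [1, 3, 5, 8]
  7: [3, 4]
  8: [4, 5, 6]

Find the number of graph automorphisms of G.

1

Degrees alone do not determine every vertex (e.g. 1 and 7 both have degree 2), but their neighbour-degree multisets differ: N(1) has degrees [3, 4] while N(7) has degrees [3, 3]. Repeating this refinement separates all vertices, so the only automorphism is the identity.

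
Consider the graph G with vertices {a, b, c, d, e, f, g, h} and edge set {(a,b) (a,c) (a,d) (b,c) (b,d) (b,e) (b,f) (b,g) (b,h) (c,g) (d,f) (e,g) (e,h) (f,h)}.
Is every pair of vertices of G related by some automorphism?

No

Vertex b is the only vertex of degree 7, so every automorphism fixes it; G is not vertex-transitive.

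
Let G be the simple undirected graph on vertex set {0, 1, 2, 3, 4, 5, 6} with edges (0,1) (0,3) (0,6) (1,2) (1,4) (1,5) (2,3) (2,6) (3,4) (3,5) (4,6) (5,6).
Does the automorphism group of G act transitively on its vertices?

Automorphisms preserve degree, but G has vertices of degree 3 and vertices of degree 4; no automorphism maps one to the other, so G is not vertex-transitive.

No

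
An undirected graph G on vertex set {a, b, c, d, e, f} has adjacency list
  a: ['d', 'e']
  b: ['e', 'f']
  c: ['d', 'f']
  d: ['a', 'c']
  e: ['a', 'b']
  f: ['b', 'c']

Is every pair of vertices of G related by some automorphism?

Yes

Every vertex has degree 2 and the graph is connected, so G is the 6-cycle C_6. C_6 has 6 rotations and 6 reflections, so Aut(C_6) ≅ D_6 of order 12. This group acts transitively on the 6 vertices.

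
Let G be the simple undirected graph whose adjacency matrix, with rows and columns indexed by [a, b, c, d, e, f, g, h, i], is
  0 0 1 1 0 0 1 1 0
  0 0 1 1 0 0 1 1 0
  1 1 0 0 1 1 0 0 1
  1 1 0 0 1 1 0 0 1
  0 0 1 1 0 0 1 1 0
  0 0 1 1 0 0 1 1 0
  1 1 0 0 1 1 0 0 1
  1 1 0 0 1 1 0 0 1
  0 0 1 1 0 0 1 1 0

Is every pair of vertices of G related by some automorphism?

No

Automorphisms preserve degree, but G has vertices of degree 4 and vertices of degree 5; no automorphism maps one to the other, so G is not vertex-transitive.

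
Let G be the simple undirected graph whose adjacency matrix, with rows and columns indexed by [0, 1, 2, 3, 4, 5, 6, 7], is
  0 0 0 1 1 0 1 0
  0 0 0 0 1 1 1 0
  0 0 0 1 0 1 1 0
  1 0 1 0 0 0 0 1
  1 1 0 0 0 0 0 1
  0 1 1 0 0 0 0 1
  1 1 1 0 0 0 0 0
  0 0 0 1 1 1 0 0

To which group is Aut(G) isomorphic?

the hyperoctahedral group B_3

G is 3-regular and bipartite on 2^3 = 8 vertices with girth 4; it is the hypercube graph Q_3. Aut(Q_3) consists of the signed permutations of the 3 coordinate axes: 3! permutations times 2^3 sign flips, so |Aut| = 2^3·3! = 48.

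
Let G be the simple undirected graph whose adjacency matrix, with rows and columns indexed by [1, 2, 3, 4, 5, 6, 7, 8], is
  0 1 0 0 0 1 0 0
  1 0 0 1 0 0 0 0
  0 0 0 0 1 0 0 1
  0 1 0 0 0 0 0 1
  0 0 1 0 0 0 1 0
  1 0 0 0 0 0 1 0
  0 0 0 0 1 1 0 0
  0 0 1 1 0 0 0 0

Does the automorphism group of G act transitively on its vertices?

Every vertex has degree 2 and the graph is connected, so G is the 8-cycle C_8. C_8 has 8 rotations and 8 reflections, so Aut(C_8) ≅ D_8 of order 16. Under this action every vertex can be carried to every other, so G is vertex-transitive.

Yes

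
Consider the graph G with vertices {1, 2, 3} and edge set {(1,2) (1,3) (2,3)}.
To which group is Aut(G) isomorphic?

the symmetric group on 3 letters

Every vertex has degree 2, so G is the complete graph K_3. Any permutation of the 3 vertices preserves K_3, so Aut(K_3) = S_3 of order 3! = 6.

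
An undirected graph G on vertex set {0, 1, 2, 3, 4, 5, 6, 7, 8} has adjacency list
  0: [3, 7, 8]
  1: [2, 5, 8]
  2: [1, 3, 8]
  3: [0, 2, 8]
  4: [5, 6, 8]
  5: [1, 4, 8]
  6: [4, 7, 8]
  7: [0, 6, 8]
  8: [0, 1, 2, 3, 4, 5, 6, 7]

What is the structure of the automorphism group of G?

Vertex 8 is the unique vertex of degree 8; the remaining 8 vertices each have degree 3 and induce a cycle, so G is the wheel on 9 vertices with hub 8. Every automorphism fixes the hub and acts on the rim 8-cycle, so Aut(G) ≅ Aut(C_8) = D_8 of order 16.

the dihedral group of order 16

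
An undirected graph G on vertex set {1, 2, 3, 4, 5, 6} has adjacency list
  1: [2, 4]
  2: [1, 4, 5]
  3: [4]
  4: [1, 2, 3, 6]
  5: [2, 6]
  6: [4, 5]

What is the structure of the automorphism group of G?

1

Degrees alone do not determine every vertex (e.g. 1 and 5 both have degree 2), but their neighbour-degree multisets differ: N(1) has degrees [3, 4] while N(5) has degrees [2, 3]. Repeating this refinement separates all vertices, so the only automorphism is the identity.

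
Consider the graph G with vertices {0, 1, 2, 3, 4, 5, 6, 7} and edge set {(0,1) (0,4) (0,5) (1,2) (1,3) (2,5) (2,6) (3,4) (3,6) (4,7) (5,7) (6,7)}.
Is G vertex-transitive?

G is 3-regular and bipartite on 2^3 = 8 vertices with girth 4; it is the hypercube graph Q_3. The symmetry group of the 3-cube is the hyperoctahedral group B_3 = Z_2 ≀ S_3, of order 2^3·3! = 48. Under this action every vertex can be carried to every other, so G is vertex-transitive.

Yes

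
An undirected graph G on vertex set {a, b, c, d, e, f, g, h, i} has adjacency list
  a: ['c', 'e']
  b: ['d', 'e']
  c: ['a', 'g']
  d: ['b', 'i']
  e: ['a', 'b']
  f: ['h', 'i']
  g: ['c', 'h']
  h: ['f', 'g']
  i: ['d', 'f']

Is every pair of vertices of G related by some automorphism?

Yes

G is 2-regular and connected on 9 vertices, i.e. the cycle C_9. The automorphisms of the 9-cycle are exactly the symmetries of a regular 9-gon: the dihedral group D_9, |D_9| = 18. This group acts transitively on the 9 vertices.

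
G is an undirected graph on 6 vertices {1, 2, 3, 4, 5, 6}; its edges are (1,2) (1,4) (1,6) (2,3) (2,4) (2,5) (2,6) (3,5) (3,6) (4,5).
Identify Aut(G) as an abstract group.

Vertex 2 is the unique vertex of degree 5; the remaining 5 vertices each have degree 3 and induce a cycle, so G is the wheel on 6 vertices with hub 2. Every automorphism fixes the hub and acts on the rim 5-cycle, so Aut(G) ≅ Aut(C_5) = D_5 of order 10.

the dihedral group of order 10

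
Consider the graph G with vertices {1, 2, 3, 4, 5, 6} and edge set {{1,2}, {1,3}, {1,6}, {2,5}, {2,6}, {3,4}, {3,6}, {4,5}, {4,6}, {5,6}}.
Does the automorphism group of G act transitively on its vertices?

Vertex 6 is the only vertex of degree 5, so every automorphism fixes it; G is not vertex-transitive.

No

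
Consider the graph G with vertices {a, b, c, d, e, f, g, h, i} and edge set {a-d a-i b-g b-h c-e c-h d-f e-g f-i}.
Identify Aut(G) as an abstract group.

G has two connected components, {b, c, e, g, h} and {a, d, f, i}; each is 2-regular, so G = C_5 ⊔ C_4. No automorphism exchanges components of different sizes, hence Aut(G) is the direct product D_4 × D_5, order 80.

D_4 × D_5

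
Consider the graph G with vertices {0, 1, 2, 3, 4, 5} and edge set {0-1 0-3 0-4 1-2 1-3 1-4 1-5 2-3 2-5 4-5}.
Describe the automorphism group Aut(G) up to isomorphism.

Vertex 1 is the unique vertex of degree 5; the remaining 5 vertices each have degree 3 and induce a cycle, so G is the wheel on 6 vertices with hub 1. Every automorphism fixes the hub and acts on the rim 5-cycle, so Aut(G) ≅ Aut(C_5) = D_5 of order 10.

the dihedral group of order 10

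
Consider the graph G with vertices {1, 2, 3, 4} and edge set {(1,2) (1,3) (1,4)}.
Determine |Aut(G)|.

6

Vertex 1 has degree 3 and every other vertex has degree 1, so G is the star K_{1,3} with centre 1. Any automorphism fixes the centre and permutes the 3 leaves freely, so Aut(G) ≅ S_3 of order 3! = 6.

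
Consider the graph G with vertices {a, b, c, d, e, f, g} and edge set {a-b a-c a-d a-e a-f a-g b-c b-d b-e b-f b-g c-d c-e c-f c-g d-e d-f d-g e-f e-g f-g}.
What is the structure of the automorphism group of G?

All 7 vertices are pairwise adjacent: G = K_7. Every bijection on the vertex set is an automorphism of K_7; hence Aut(K_7) ≅ S_7, order 5040.

S_7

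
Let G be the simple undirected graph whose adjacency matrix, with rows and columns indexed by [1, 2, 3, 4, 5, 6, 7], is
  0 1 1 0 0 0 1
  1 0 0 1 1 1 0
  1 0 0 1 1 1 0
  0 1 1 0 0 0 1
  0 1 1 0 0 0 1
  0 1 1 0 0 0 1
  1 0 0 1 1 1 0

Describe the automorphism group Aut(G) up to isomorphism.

S_3 × S_4

The vertices split by degree into {2, 3, 7} (degree 4) and {1, 4, 5, 6} (degree 3); every edge runs between the two parts, so G is the complete bipartite graph K_{3,4}. The parts have unequal sizes, so no automorphism swaps them; each part is permuted independently, giving S_3 × S_4 of order 3!·4! = 144.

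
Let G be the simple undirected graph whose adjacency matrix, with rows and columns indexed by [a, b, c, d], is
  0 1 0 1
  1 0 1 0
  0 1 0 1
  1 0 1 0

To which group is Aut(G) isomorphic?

G is 2-regular and bipartite on 2^2 = 4 vertices with girth 4; it is the hypercube graph Q_2. The symmetry group of the 2-cube is the hyperoctahedral group B_2 = Z_2 ≀ S_2, of order 2^2·2! = 8.

the dihedral group of order 8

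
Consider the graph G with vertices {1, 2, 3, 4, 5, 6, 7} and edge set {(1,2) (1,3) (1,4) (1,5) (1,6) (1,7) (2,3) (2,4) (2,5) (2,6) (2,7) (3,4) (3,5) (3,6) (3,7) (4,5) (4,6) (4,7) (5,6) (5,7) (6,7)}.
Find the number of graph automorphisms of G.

All 7 vertices are pairwise adjacent: G = K_7. Every bijection on the vertex set is an automorphism of K_7; hence Aut(K_7) ≅ S_7, order 5040.

5040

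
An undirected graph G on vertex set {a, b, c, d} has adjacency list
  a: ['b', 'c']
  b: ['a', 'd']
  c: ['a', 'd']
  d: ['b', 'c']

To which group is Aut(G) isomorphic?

G is 2-regular and bipartite with parts {a, d} and {b, c} (each part is independent and every cross-pair is an edge), so G = K_{2,2}. Aut(K_{2,2}) is the wreath product S_2 ≀ Z_2: permute within each part, then optionally swap the parts; |Aut| = 2·(2!)² = 8.

S_2 ≀ Z_2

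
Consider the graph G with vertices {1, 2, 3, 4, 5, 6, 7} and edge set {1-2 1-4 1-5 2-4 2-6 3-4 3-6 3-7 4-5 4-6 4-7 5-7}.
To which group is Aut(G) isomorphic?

Vertex 4 is the unique vertex of degree 6; the remaining 6 vertices each have degree 3 and induce a cycle, so G is the wheel on 7 vertices with hub 4. Every automorphism fixes the hub and acts on the rim 6-cycle, so Aut(G) ≅ Aut(C_6) = D_6 of order 12.

the dihedral group of order 12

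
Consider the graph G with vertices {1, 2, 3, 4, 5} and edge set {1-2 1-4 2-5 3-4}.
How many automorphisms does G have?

The degree sequence is [2, 2, 1, 2, 1]; the two degree-1 vertices 3 and 5 are the ends of a path, so G = P_5. A path has exactly one nontrivial symmetry — reversal — giving Aut(G) of order 2.

2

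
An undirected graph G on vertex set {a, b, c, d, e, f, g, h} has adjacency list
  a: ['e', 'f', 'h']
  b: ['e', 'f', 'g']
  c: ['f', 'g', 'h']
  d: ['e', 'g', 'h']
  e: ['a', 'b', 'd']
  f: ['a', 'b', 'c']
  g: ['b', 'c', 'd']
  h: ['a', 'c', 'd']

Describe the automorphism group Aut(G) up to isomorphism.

G is 3-regular and bipartite on 2^3 = 8 vertices with girth 4; it is the hypercube graph Q_3. Aut(Q_3) consists of the signed permutations of the 3 coordinate axes: 3! permutations times 2^3 sign flips, so |Aut| = 2^3·3! = 48.

the hyperoctahedral group B_3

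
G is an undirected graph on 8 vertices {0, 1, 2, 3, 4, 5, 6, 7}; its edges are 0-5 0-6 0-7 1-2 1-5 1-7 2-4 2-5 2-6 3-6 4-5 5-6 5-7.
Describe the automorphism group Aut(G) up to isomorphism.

1

The degree sequence is [3, 3, 4, 1, 2, 6, 4, 3]. Checking the degree-preserving permutations of the vertex set shows that none except the identity preserves every edge, so Aut(G) is trivial.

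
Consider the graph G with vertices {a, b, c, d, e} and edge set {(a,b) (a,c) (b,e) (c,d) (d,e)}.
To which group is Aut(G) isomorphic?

G is 2-regular and connected on 5 vertices, i.e. the cycle C_5. The automorphisms of the 5-cycle are exactly the symmetries of a regular 5-gon: the dihedral group D_5, |D_5| = 10.

D_5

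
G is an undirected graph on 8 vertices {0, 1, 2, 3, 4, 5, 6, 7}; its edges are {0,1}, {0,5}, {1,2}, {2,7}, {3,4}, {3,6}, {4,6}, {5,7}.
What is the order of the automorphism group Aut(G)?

G has two connected components, {0, 1, 2, 5, 7} and {3, 4, 6}; each is 2-regular, so G = C_5 ⊔ C_3. The components are non-isomorphic (different sizes), so Aut(G) = Aut(C_5) × Aut(C_3) = D_5 × D_3 of order 10·6 = 60.

60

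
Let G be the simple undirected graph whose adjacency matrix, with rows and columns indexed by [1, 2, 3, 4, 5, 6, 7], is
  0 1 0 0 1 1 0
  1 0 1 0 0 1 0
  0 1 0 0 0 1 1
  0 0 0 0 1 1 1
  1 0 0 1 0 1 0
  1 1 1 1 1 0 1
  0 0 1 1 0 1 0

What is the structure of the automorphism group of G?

the dihedral group of order 12

Vertex 6 is the unique vertex of degree 6; the remaining 6 vertices each have degree 3 and induce a cycle, so G is the wheel on 7 vertices with hub 6. With the hub fixed, the remaining symmetry is that of the rim cycle C_6, giving the dihedral group D_6.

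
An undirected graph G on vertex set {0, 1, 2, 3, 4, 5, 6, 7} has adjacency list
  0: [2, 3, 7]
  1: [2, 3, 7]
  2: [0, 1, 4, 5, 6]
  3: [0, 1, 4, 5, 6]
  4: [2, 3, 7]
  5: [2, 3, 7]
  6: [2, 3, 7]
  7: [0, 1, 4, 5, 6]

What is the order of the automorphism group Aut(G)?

720

The vertices split by degree into {2, 3, 7} (degree 5) and {0, 1, 4, 5, 6} (degree 3); every edge runs between the two parts, so G is the complete bipartite graph K_{3,5}. The parts have unequal sizes, so no automorphism swaps them; each part is permuted independently, giving S_3 × S_5 of order 3!·5! = 720.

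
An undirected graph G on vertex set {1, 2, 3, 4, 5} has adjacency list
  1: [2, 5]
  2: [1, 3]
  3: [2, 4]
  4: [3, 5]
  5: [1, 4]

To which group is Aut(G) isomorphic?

D_5

Every vertex has degree 2 and the graph is connected, so G is the 5-cycle C_5. C_5 has 5 rotations and 5 reflections, so Aut(C_5) ≅ D_5 of order 10.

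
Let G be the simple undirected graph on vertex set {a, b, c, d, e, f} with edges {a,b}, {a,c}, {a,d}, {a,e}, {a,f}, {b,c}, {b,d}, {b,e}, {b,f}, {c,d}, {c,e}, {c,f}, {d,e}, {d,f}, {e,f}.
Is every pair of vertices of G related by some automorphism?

All 6 vertices are pairwise adjacent: G = K_6. Any permutation of the 6 vertices preserves K_6, so Aut(K_6) = S_6 of order 6! = 720. Under this action every vertex can be carried to every other, so G is vertex-transitive.

Yes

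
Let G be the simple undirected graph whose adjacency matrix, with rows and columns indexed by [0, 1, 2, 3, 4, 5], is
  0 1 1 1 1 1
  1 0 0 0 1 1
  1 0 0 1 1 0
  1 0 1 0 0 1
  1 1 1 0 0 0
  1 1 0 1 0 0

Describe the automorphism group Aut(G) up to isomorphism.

Vertex 0 is the unique vertex of degree 5; the remaining 5 vertices each have degree 3 and induce a cycle, so G is the wheel on 6 vertices with hub 0. Every automorphism fixes the hub and acts on the rim 5-cycle, so Aut(G) ≅ Aut(C_5) = D_5 of order 10.

D_5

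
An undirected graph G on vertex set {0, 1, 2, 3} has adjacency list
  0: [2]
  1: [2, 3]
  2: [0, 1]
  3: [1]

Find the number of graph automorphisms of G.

2

The degree sequence is [1, 2, 2, 1]; the two degree-1 vertices 0 and 3 are the ends of a path, so G = P_4. The only nontrivial automorphism of a path is the end-to-end reflection, so Aut(G) ≅ Z_2.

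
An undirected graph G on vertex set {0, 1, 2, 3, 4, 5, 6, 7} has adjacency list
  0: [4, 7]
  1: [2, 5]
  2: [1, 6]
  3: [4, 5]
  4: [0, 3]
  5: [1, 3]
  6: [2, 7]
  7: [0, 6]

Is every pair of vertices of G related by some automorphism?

Yes

G is 2-regular and connected on 8 vertices, i.e. the cycle C_8. The automorphisms of the 8-cycle are exactly the symmetries of a regular 8-gon: the dihedral group D_8, |D_8| = 16. This group acts transitively on the 8 vertices.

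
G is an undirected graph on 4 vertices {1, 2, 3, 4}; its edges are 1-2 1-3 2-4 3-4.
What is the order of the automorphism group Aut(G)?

Every vertex has degree 2 and the graph is connected, so G is the 4-cycle C_4. C_4 has 4 rotations and 4 reflections, so Aut(C_4) ≅ D_4 of order 8.

8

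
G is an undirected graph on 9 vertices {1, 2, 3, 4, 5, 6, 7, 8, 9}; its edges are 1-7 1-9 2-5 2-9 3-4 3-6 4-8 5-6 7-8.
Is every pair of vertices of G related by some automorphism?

Yes

G is 2-regular and connected on 9 vertices, i.e. the cycle C_9. The automorphisms of the 9-cycle are exactly the symmetries of a regular 9-gon: the dihedral group D_9, |D_9| = 18. This group acts transitively on the 9 vertices.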